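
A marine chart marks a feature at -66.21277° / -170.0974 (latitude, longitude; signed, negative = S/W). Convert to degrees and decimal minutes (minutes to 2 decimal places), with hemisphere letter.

Latitude is negative → S; |value| = 66.212770
φ: 66° + 0.212770 × 60 = 66° 12.7662′
Longitude is negative → W; |value| = 170.097400
Longitude: 170° + 0.097400 × 60 = 170° 5.8440′

66° 12.77′ S, 170° 5.84′ W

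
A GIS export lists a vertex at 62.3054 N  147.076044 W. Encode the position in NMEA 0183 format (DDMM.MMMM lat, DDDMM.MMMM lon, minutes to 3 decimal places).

φ: 62° + 0.305400 × 60 = 62° 18.32400′
Longitude: minutes = (147.076044 − 147) × 60 = 4.56264

6218.324,N / 14704.563,W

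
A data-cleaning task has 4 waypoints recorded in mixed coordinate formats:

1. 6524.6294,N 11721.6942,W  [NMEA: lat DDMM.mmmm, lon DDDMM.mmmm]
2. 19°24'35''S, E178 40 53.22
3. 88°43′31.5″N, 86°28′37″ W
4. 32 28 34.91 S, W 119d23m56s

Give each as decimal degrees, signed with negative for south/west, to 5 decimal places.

1. 65.41049, -117.36157
2. -19.40972, 178.68145
3. 88.72542, -86.47694
4. -32.47636, -119.39889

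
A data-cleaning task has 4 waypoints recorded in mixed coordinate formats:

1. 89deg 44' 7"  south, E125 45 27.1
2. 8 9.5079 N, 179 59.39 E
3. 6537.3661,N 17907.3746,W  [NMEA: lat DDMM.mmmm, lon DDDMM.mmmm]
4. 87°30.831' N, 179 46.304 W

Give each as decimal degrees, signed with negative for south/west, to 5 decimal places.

1. -89.73528, 125.75753
2. 8.15847, 179.98983
3. 65.62277, -179.12291
4. 87.51385, -179.77173

Point 1:
  Latitude: 44′ + 7″ = 44.11667′; 89 + 44.11667/60 = 89.735278
  hemisphere S, so the sign is −
  Lon: 125 + 45/60 + 27.1/3600 = 125.757528
  E → positive
Point 2:
  Latitude: 8 + 9.5079/60 = 8.158465
  N → positive
  Longitude: 59.39′ = 0.989833°; total 179.989833
  E → positive
Point 3:
  Lat: split at 2 digits → 65° and 37.3661′; 65 + 37.3661/60 = 65.622768
  N ⇒ keep positive
  Lon: split at 3 digits → 179° and 7.3746′; 179 + 7.3746/60 = 179.122910
  hemisphere W, so the sign is −
Point 4:
  φ: 87 + 30.831/60 = 87.513850
  N → positive
  λ: 179 + 46.304/60 = 179.771733
  W → negative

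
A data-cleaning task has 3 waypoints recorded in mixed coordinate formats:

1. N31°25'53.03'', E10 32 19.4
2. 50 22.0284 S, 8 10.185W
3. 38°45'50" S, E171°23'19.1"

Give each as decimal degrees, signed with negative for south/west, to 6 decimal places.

Point 1:
  Latitude: 25′ + 53.03″ = 25.88383′; 31 + 25.88383/60 = 31.4313972
  N → positive
  Longitude: 32′ + 19.4″ = 32.32333′; 10 + 32.32333/60 = 10.5387222
  E ⇒ keep positive
Point 2:
  φ: 22.0284′ = 0.367140°; total 50.3671400
  S → negative
  Lon: 10.185′ = 0.169750°; total 8.1697500
  hemisphere W, so the sign is −
Point 3:
  Lat: 45′ + 50″ = 45.83333′; 38 + 45.83333/60 = 38.7638889
  S → negative
  Longitude: 23′ + 19.1″ = 23.31833′; 171 + 23.31833/60 = 171.3886389
  E ⇒ keep positive

1. 31.431397, 10.538722
2. -50.367140, -8.169750
3. -38.763889, 171.388639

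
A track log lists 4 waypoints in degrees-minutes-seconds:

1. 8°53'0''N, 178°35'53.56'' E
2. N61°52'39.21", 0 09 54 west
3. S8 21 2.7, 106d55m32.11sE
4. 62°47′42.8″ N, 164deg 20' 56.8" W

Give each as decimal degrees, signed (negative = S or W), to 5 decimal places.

Point 1:
  φ: 53′ + 0″ = 53.00000′; 8 + 53.00000/60 = 8.883333
  N ⇒ keep positive
  λ: 178° + 35/60 + 53.56/3600 = 178 + 0.583333 + 0.014878 = 178.598211
  E → positive
Point 2:
  φ: 61 + 52/60 + 39.21/3600 = 61.877558
  N ⇒ keep positive
  Lon: 9′ + 54″ = 9.90000′; 0 + 9.90000/60 = 0.165000
  hemisphere W, so the sign is −
Point 3:
  φ: 8° + 21/60 + 2.7/3600 = 8 + 0.350000 + 0.000750 = 8.350750
  hemisphere S, so the sign is −
  λ: 55′ + 32.11″ = 55.53517′; 106 + 55.53517/60 = 106.925586
  E ⇒ keep positive
Point 4:
  Latitude: 62 + 47/60 + 42.8/3600 = 62.795222
  N → positive
  λ: 164 + 20/60 + 56.8/3600 = 164.349111
  hemisphere W, so the sign is −

1. 8.88333, 178.59821
2. 61.87756, -0.16500
3. -8.35075, 106.92559
4. 62.79522, -164.34911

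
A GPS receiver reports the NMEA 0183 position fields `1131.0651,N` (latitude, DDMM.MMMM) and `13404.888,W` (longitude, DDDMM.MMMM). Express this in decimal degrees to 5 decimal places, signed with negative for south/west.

11.51775, -134.08147

φ: split at 2 digits → 11° and 31.0651′; 11 + 31.0651/60 = 11.517752
N ⇒ keep positive
Lon: degrees = first 3 digits = 134, minutes = 4.888; 134 + 4.888/60 = 134.081467
W ⇒ negate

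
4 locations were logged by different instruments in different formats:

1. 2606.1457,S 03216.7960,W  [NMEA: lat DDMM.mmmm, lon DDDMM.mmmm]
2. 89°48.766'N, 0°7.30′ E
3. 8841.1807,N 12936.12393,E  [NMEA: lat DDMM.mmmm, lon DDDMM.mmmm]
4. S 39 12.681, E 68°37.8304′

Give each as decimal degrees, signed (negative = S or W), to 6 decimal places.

1. -26.102428, -32.279933
2. 89.812767, 0.121667
3. 88.686345, 129.602066
4. -39.211350, 68.630507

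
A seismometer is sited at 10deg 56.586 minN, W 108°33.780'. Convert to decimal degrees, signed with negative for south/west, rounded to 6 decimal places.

10.943100, -108.563000

φ: 10 + 56.586/60 = 10.9431000
N → positive
λ: 33.78′ = 0.563000°; total 108.5630000
W ⇒ negate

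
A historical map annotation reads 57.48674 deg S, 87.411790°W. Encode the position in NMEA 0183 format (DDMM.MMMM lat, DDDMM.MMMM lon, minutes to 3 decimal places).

Latitude: fractional part 0.486740 → 29.20440 minutes
Longitude: fractional part 0.411790 → 24.70740 minutes

5729.204,S / 08724.707,W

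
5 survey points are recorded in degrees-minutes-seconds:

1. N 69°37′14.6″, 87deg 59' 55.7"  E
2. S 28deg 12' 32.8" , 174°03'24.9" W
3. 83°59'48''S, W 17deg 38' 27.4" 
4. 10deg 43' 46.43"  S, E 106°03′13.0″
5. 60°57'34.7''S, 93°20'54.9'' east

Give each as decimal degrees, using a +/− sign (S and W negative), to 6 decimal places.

1. 69.620722, 87.998806
2. -28.209111, -174.056917
3. -83.996667, -17.640944
4. -10.729564, 106.053611
5. -60.959639, 93.348583

Point 1:
  Latitude: 37′ + 14.6″ = 37.24333′; 69 + 37.24333/60 = 69.6207222
  N ⇒ keep positive
  λ: 87 + 59/60 + 55.7/3600 = 87.9988056
  E → positive
Point 2:
  Latitude: 28 + 12/60 + 32.8/3600 = 28.2091111
  hemisphere S, so the sign is −
  Longitude: 174 + 3/60 + 24.9/3600 = 174.0569167
  W ⇒ negate
Point 3:
  Latitude: 83° + 59/60 + 48/3600 = 83 + 0.983333 + 0.013333 = 83.9966667
  S ⇒ negate
  Lon: 38′ + 27.4″ = 38.45667′; 17 + 38.45667/60 = 17.6409444
  W ⇒ negate
Point 4:
  φ: 43′ + 46.43″ = 43.77383′; 10 + 43.77383/60 = 10.7295639
  S ⇒ negate
  Lon: 3′ + 13″ = 3.21667′; 106 + 3.21667/60 = 106.0536111
  E ⇒ keep positive
Point 5:
  Latitude: 60° + 57/60 + 34.7/3600 = 60 + 0.950000 + 0.009639 = 60.9596389
  S ⇒ negate
  Longitude: 20′ + 54.9″ = 20.91500′; 93 + 20.91500/60 = 93.3485833
  E ⇒ keep positive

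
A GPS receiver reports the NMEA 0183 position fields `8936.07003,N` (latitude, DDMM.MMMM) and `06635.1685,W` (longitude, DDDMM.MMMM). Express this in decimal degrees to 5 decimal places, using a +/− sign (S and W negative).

89.60117, -66.58614

φ: degrees = first 2 digits = 89, minutes = 36.07003; 89 + 36.07003/60 = 89.601167
N ⇒ keep positive
Lon: degrees = first 3 digits = 66, minutes = 35.1685; 66 + 35.1685/60 = 66.586142
W ⇒ negate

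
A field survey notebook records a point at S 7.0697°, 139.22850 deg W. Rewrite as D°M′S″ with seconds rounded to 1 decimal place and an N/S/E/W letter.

7°04′10.9″ S, 139°13′42.6″ W

Latitude: whole degrees 7; 4.18200′ → 4′ and 10.920″
λ: 0.228500° → 13.71000′; 0.71000 × 60 = 42.600″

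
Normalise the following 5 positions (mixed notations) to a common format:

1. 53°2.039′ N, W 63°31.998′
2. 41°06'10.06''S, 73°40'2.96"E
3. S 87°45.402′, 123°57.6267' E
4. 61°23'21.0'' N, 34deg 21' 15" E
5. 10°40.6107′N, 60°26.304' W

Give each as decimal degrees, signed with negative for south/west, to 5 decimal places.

Point 1:
  φ: 2.039′ = 0.033983°; total 53.033983
  N → positive
  Lon: 63 + 31.998/60 = 63.533300
  W ⇒ negate
Point 2:
  Lat: 41 + 6/60 + 10.06/3600 = 41.102794
  S → negative
  λ: 73° + 40/60 + 2.96/3600 = 73 + 0.666667 + 0.000822 = 73.667489
  E ⇒ keep positive
Point 3:
  Lat: 87 + 45.402/60 = 87.756700
  S → negative
  λ: 123 + 57.6267/60 = 123.960445
  E → positive
Point 4:
  Lat: 61 + 23/60 + 21/3600 = 61.389167
  N → positive
  Lon: 34 + 21/60 + 15/3600 = 34.354167
  E ⇒ keep positive
Point 5:
  Lat: 10 + 40.6107/60 = 10.676845
  N → positive
  Lon: 26.304′ = 0.438400°; total 60.438400
  hemisphere W, so the sign is −

1. 53.03398, -63.53330
2. -41.10279, 73.66749
3. -87.75670, 123.96045
4. 61.38917, 34.35417
5. 10.67685, -60.43840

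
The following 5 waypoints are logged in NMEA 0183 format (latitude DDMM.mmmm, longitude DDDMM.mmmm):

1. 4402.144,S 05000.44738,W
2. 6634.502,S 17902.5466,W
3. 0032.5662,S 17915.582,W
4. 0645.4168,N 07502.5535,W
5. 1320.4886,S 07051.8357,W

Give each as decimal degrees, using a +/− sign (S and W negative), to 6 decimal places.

1. -44.035733, -50.007456
2. -66.575033, -179.042443
3. -0.542770, -179.259700
4. 6.756947, -75.042558
5. -13.341477, -70.863928

Point 1:
  φ: split at 2 digits → 44° and 2.144′; 44 + 2.144/60 = 44.0357333
  S ⇒ negate
  Lon: split at 3 digits → 050° and 0.44738′; 50 + 0.44738/60 = 50.0074563
  W → negative
Point 2:
  Lat: split at 2 digits → 66° and 34.502′; 66 + 34.502/60 = 66.5750333
  S ⇒ negate
  Longitude: split at 3 digits → 179° and 2.5466′; 179 + 2.5466/60 = 179.0424433
  hemisphere W, so the sign is −
Point 3:
  φ: split at 2 digits → 00° and 32.5662′; 0 + 32.5662/60 = 0.5427700
  S → negative
  Longitude: split at 3 digits → 179° and 15.582′; 179 + 15.582/60 = 179.2597000
  W ⇒ negate
Point 4:
  Lat: split at 2 digits → 06° and 45.4168′; 6 + 45.4168/60 = 6.7569467
  N → positive
  Longitude: split at 3 digits → 075° and 2.5535′; 75 + 2.5535/60 = 75.0425583
  W → negative
Point 5:
  Lat: split at 2 digits → 13° and 20.4886′; 13 + 20.4886/60 = 13.3414767
  S → negative
  Lon: degrees = first 3 digits = 70, minutes = 51.8357; 70 + 51.8357/60 = 70.8639283
  W → negative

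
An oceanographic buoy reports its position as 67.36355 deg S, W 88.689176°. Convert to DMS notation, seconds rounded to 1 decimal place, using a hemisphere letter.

67°21′48.8″ S, 88°41′21.0″ W

Latitude: 0.363550 × 60 = 21.81300′ → 21′, remainder × 60 = 48.780″
Lon: 0.689176° → 41.35056′; 0.35056 × 60 = 21.034″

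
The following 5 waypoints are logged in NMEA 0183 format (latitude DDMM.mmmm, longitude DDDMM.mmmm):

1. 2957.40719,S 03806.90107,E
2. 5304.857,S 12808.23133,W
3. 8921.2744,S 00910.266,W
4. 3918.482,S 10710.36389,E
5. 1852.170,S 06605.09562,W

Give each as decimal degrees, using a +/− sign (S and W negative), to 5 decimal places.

1. -29.95679, 38.11502
2. -53.08095, -128.13719
3. -89.35457, -9.17110
4. -39.30803, 107.17273
5. -18.86950, -66.08493

Point 1:
  φ: degrees = first 2 digits = 29, minutes = 57.40719; 29 + 57.40719/60 = 29.956787
  S → negative
  Longitude: split at 3 digits → 038° and 6.90107′; 38 + 6.90107/60 = 38.115018
  E → positive
Point 2:
  φ: degrees = first 2 digits = 53, minutes = 4.857; 53 + 4.857/60 = 53.080950
  S → negative
  Lon: split at 3 digits → 128° and 8.23133′; 128 + 8.23133/60 = 128.137189
  W ⇒ negate
Point 3:
  Lat: split at 2 digits → 89° and 21.2744′; 89 + 21.2744/60 = 89.354573
  hemisphere S, so the sign is −
  Lon: degrees = first 3 digits = 9, minutes = 10.266; 9 + 10.266/60 = 9.171100
  W ⇒ negate
Point 4:
  Lat: split at 2 digits → 39° and 18.482′; 39 + 18.482/60 = 39.308033
  S ⇒ negate
  λ: degrees = first 3 digits = 107, minutes = 10.36389; 107 + 10.36389/60 = 107.172732
  E ⇒ keep positive
Point 5:
  φ: degrees = first 2 digits = 18, minutes = 52.17; 18 + 52.17/60 = 18.869500
  hemisphere S, so the sign is −
  Longitude: degrees = first 3 digits = 66, minutes = 5.09562; 66 + 5.09562/60 = 66.084927
  hemisphere W, so the sign is −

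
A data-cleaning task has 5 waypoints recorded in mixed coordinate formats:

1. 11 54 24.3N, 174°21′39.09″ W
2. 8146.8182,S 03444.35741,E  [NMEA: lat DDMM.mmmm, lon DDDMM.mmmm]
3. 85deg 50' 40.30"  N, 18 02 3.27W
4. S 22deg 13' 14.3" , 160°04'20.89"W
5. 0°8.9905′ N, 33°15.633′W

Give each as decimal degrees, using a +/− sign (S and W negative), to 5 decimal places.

Point 1:
  φ: 54′ + 24.3″ = 54.40500′; 11 + 54.40500/60 = 11.906750
  N ⇒ keep positive
  Lon: 174° + 21/60 + 39.09/3600 = 174 + 0.350000 + 0.010858 = 174.360858
  W → negative
Point 2:
  Lat: degrees = first 2 digits = 81, minutes = 46.8182; 81 + 46.8182/60 = 81.780303
  hemisphere S, so the sign is −
  Longitude: degrees = first 3 digits = 34, minutes = 44.35741; 34 + 44.35741/60 = 34.739290
  E → positive
Point 3:
  Latitude: 85° + 50/60 + 40.3/3600 = 85 + 0.833333 + 0.011194 = 85.844528
  N → positive
  Lon: 18° + 2/60 + 3.27/3600 = 18 + 0.033333 + 0.000908 = 18.034242
  W → negative
Point 4:
  φ: 13′ + 14.3″ = 13.23833′; 22 + 13.23833/60 = 22.220639
  hemisphere S, so the sign is −
  λ: 160 + 4/60 + 20.89/3600 = 160.072469
  W ⇒ negate
Point 5:
  Latitude: 8.9905′ = 0.149842°; total 0.149842
  N → positive
  Lon: 15.633′ = 0.260550°; total 33.260550
  W ⇒ negate

1. 11.90675, -174.36086
2. -81.78030, 34.73929
3. 85.84453, -18.03424
4. -22.22064, -160.07247
5. 0.14984, -33.26055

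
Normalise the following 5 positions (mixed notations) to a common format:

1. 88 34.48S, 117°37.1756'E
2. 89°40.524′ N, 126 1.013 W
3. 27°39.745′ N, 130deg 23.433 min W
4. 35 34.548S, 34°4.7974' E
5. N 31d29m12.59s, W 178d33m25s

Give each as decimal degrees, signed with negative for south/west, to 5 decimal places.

1. -88.57467, 117.61959
2. 89.67540, -126.01688
3. 27.66242, -130.39055
4. -35.57580, 34.07996
5. 31.48683, -178.55694

Point 1:
  Lat: 34.48′ = 0.574667°; total 88.574667
  hemisphere S, so the sign is −
  λ: 37.1756′ = 0.619593°; total 117.619593
  E → positive
Point 2:
  φ: 40.524′ = 0.675400°; total 89.675400
  N → positive
  λ: 126 + 1.013/60 = 126.016883
  W ⇒ negate
Point 3:
  φ: 39.745′ = 0.662417°; total 27.662417
  N → positive
  Longitude: 23.433′ = 0.390550°; total 130.390550
  hemisphere W, so the sign is −
Point 4:
  φ: 34.548′ = 0.575800°; total 35.575800
  S → negative
  λ: 4.7974′ = 0.079957°; total 34.079957
  E ⇒ keep positive
Point 5:
  φ: 29′ + 12.59″ = 29.20983′; 31 + 29.20983/60 = 31.486831
  N ⇒ keep positive
  Longitude: 178 + 33/60 + 25/3600 = 178.556944
  W → negative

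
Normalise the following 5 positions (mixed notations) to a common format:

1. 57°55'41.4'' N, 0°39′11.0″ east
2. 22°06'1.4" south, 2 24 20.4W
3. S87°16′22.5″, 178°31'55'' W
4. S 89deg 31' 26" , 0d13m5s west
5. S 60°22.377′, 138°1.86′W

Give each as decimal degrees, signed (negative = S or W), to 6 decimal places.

Point 1:
  φ: 57 + 55/60 + 41.4/3600 = 57.9281667
  N ⇒ keep positive
  λ: 39′ + 11″ = 39.18333′; 0 + 39.18333/60 = 0.6530556
  E → positive
Point 2:
  Latitude: 22 + 6/60 + 1.4/3600 = 22.1003889
  S ⇒ negate
  Longitude: 2 + 24/60 + 20.4/3600 = 2.4056667
  W ⇒ negate
Point 3:
  φ: 16′ + 22.5″ = 16.37500′; 87 + 16.37500/60 = 87.2729167
  S → negative
  Lon: 178° + 31/60 + 55/3600 = 178 + 0.516667 + 0.015278 = 178.5319444
  W → negative
Point 4:
  φ: 31′ + 26″ = 31.43333′; 89 + 31.43333/60 = 89.5238889
  hemisphere S, so the sign is −
  Longitude: 0 + 13/60 + 5/3600 = 0.2180556
  W ⇒ negate
Point 5:
  Lat: 60 + 22.377/60 = 60.3729500
  hemisphere S, so the sign is −
  Lon: 138 + 1.86/60 = 138.0310000
  W ⇒ negate

1. 57.928167, 0.653056
2. -22.100389, -2.405667
3. -87.272917, -178.531944
4. -89.523889, -0.218056
5. -60.372950, -138.031000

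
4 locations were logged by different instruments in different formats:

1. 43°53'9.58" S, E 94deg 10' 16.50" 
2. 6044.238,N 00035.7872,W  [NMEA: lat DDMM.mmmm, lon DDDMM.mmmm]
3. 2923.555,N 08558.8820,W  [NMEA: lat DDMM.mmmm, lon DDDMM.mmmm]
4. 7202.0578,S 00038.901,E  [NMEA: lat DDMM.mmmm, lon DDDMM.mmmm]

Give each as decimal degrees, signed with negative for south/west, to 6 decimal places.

1. -43.885994, 94.171250
2. 60.737300, -0.596453
3. 29.392583, -85.981367
4. -72.034297, 0.648350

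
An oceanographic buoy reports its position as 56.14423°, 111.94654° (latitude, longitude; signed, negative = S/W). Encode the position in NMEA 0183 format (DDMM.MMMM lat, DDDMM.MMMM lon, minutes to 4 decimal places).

φ: 56° + 0.144230 × 60 = 56° 8.653800′
λ: minutes = (111.946540 − 111) × 60 = 56.792400

5608.6538,N / 11156.7924,E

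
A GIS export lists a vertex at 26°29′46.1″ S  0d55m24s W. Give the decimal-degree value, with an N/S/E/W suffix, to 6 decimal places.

26.496139° S, 0.923333° W

Lat: 26° + 29/60 + 46.1/3600 = 26 + 0.483333 + 0.012806 = 26.4961389
Longitude: 0 + 55/60 + 24/3600 = 0.9233333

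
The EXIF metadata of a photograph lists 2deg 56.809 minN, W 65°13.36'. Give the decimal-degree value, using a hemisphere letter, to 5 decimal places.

2.94682° N, 65.22267° W

φ: 56.809′ = 0.946817°; total 2.946817
Longitude: 13.36′ = 0.222667°; total 65.222667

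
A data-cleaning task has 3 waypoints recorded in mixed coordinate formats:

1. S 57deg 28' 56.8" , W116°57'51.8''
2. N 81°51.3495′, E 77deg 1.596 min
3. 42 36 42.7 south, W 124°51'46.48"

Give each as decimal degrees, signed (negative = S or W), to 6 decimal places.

1. -57.482444, -116.964389
2. 81.855825, 77.026600
3. -42.611861, -124.862911

Point 1:
  Latitude: 57 + 28/60 + 56.8/3600 = 57.4824444
  S → negative
  Longitude: 57′ + 51.8″ = 57.86333′; 116 + 57.86333/60 = 116.9643889
  hemisphere W, so the sign is −
Point 2:
  Latitude: 51.3495′ = 0.855825°; total 81.8558250
  N → positive
  λ: 1.596′ = 0.026600°; total 77.0266000
  E ⇒ keep positive
Point 3:
  φ: 42° + 36/60 + 42.7/3600 = 42 + 0.600000 + 0.011861 = 42.6118611
  hemisphere S, so the sign is −
  Lon: 124 + 51/60 + 46.48/3600 = 124.8629111
  hemisphere W, so the sign is −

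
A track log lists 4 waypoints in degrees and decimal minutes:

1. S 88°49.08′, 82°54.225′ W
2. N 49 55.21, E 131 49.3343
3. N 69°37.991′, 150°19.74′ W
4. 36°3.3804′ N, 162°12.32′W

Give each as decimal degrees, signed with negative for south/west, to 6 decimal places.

1. -88.818000, -82.903750
2. 49.920167, 131.822238
3. 69.633183, -150.329000
4. 36.056340, -162.205333

Point 1:
  φ: 88 + 49.08/60 = 88.8180000
  hemisphere S, so the sign is −
  λ: 82 + 54.225/60 = 82.9037500
  W ⇒ negate
Point 2:
  Latitude: 55.21′ = 0.920167°; total 49.9201667
  N → positive
  Lon: 131 + 49.3343/60 = 131.8222383
  E ⇒ keep positive
Point 3:
  Lat: 37.991′ = 0.633183°; total 69.6331833
  N ⇒ keep positive
  Lon: 150 + 19.74/60 = 150.3290000
  W → negative
Point 4:
  φ: 3.3804′ = 0.056340°; total 36.0563400
  N ⇒ keep positive
  Longitude: 162 + 12.32/60 = 162.2053333
  W ⇒ negate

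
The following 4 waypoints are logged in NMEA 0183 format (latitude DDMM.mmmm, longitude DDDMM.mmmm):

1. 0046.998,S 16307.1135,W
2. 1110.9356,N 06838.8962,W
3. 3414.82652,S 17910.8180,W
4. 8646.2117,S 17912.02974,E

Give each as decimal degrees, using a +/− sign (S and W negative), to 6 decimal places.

Point 1:
  Lat: degrees = first 2 digits = 0, minutes = 46.998; 0 + 46.998/60 = 0.7833000
  S → negative
  Lon: split at 3 digits → 163° and 7.1135′; 163 + 7.1135/60 = 163.1185583
  W → negative
Point 2:
  Lat: degrees = first 2 digits = 11, minutes = 10.9356; 11 + 10.9356/60 = 11.1822600
  N → positive
  λ: split at 3 digits → 068° and 38.8962′; 68 + 38.8962/60 = 68.6482700
  W ⇒ negate
Point 3:
  φ: degrees = first 2 digits = 34, minutes = 14.82652; 34 + 14.82652/60 = 34.2471087
  S ⇒ negate
  Longitude: split at 3 digits → 179° and 10.818′; 179 + 10.818/60 = 179.1803000
  W → negative
Point 4:
  Latitude: degrees = first 2 digits = 86, minutes = 46.2117; 86 + 46.2117/60 = 86.7701950
  S ⇒ negate
  Longitude: degrees = first 3 digits = 179, minutes = 12.02974; 179 + 12.02974/60 = 179.2004957
  E ⇒ keep positive

1. -0.783300, -163.118558
2. 11.182260, -68.648270
3. -34.247109, -179.180300
4. -86.770195, 179.200496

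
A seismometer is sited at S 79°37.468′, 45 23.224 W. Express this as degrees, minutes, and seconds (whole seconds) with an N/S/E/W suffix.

Lat: fractional minutes 0.46800 × 60 = 28.08″
Lon: 23.22400′ → 23′ and 0.22400 × 60 = 13.44″

79°37′28″ S, 45°23′13″ W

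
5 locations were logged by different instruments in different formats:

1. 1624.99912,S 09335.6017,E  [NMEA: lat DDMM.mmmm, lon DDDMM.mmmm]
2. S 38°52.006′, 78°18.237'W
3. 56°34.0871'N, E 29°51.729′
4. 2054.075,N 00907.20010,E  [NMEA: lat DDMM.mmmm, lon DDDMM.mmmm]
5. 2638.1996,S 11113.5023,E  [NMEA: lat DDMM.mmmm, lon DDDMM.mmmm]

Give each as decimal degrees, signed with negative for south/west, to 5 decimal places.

1. -16.41665, 93.59336
2. -38.86677, -78.30395
3. 56.56812, 29.86215
4. 20.90125, 9.12000
5. -26.63666, 111.22504

Point 1:
  Lat: degrees = first 2 digits = 16, minutes = 24.99912; 16 + 24.99912/60 = 16.416652
  hemisphere S, so the sign is −
  Lon: degrees = first 3 digits = 93, minutes = 35.6017; 93 + 35.6017/60 = 93.593362
  E → positive
Point 2:
  φ: 52.006′ = 0.866767°; total 38.866767
  S ⇒ negate
  λ: 78 + 18.237/60 = 78.303950
  W → negative
Point 3:
  Latitude: 56 + 34.0871/60 = 56.568118
  N → positive
  Lon: 29 + 51.729/60 = 29.862150
  E ⇒ keep positive
Point 4:
  φ: split at 2 digits → 20° and 54.075′; 20 + 54.075/60 = 20.901250
  N ⇒ keep positive
  λ: split at 3 digits → 009° and 7.2001′; 9 + 7.2001/60 = 9.120002
  E → positive
Point 5:
  Lat: split at 2 digits → 26° and 38.1996′; 26 + 38.1996/60 = 26.636660
  hemisphere S, so the sign is −
  Lon: degrees = first 3 digits = 111, minutes = 13.5023; 111 + 13.5023/60 = 111.225038
  E ⇒ keep positive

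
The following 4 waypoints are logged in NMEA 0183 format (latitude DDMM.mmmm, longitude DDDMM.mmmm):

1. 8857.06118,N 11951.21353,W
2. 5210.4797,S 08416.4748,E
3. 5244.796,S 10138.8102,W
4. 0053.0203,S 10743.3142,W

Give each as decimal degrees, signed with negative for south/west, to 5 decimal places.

1. 88.95102, -119.85356
2. -52.17466, 84.27458
3. -52.74660, -101.64684
4. -0.88367, -107.72190

Point 1:
  Latitude: degrees = first 2 digits = 88, minutes = 57.06118; 88 + 57.06118/60 = 88.951020
  N → positive
  λ: split at 3 digits → 119° and 51.21353′; 119 + 51.21353/60 = 119.853559
  W ⇒ negate
Point 2:
  φ: split at 2 digits → 52° and 10.4797′; 52 + 10.4797/60 = 52.174662
  S → negative
  Lon: split at 3 digits → 084° and 16.4748′; 84 + 16.4748/60 = 84.274580
  E → positive
Point 3:
  φ: split at 2 digits → 52° and 44.796′; 52 + 44.796/60 = 52.746600
  hemisphere S, so the sign is −
  Lon: split at 3 digits → 101° and 38.8102′; 101 + 38.8102/60 = 101.646837
  hemisphere W, so the sign is −
Point 4:
  Latitude: split at 2 digits → 00° and 53.0203′; 0 + 53.0203/60 = 0.883672
  S ⇒ negate
  Longitude: split at 3 digits → 107° and 43.3142′; 107 + 43.3142/60 = 107.721903
  W ⇒ negate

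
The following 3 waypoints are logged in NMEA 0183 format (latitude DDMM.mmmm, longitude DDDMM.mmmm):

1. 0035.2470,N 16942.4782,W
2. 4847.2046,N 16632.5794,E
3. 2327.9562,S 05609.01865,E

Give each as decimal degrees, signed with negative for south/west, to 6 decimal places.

1. 0.587450, -169.707970
2. 48.786743, 166.542990
3. -23.465937, 56.150311

Point 1:
  Latitude: degrees = first 2 digits = 0, minutes = 35.247; 0 + 35.247/60 = 0.5874500
  N ⇒ keep positive
  Lon: split at 3 digits → 169° and 42.4782′; 169 + 42.4782/60 = 169.7079700
  hemisphere W, so the sign is −
Point 2:
  Latitude: split at 2 digits → 48° and 47.2046′; 48 + 47.2046/60 = 48.7867433
  N ⇒ keep positive
  Lon: split at 3 digits → 166° and 32.5794′; 166 + 32.5794/60 = 166.5429900
  E → positive
Point 3:
  Lat: degrees = first 2 digits = 23, minutes = 27.9562; 23 + 27.9562/60 = 23.4659367
  S → negative
  λ: degrees = first 3 digits = 56, minutes = 9.01865; 56 + 9.01865/60 = 56.1503108
  E ⇒ keep positive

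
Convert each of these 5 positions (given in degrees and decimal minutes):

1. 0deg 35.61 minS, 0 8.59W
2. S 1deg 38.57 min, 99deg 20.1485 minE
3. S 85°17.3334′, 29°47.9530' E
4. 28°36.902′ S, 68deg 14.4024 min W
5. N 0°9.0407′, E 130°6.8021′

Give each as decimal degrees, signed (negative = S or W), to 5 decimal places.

Point 1:
  Lat: 35.61′ = 0.593500°; total 0.593500
  hemisphere S, so the sign is −
  λ: 8.59′ = 0.143167°; total 0.143167
  W ⇒ negate
Point 2:
  φ: 1 + 38.57/60 = 1.642833
  S → negative
  Longitude: 99 + 20.1485/60 = 99.335808
  E → positive
Point 3:
  φ: 17.3334′ = 0.288890°; total 85.288890
  hemisphere S, so the sign is −
  Longitude: 47.953′ = 0.799217°; total 29.799217
  E ⇒ keep positive
Point 4:
  φ: 36.902′ = 0.615033°; total 28.615033
  hemisphere S, so the sign is −
  Lon: 14.4024′ = 0.240040°; total 68.240040
  W → negative
Point 5:
  Latitude: 9.0407′ = 0.150678°; total 0.150678
  N → positive
  Lon: 6.8021′ = 0.113368°; total 130.113368
  E ⇒ keep positive

1. -0.59350, -0.14317
2. -1.64283, 99.33581
3. -85.28889, 29.79922
4. -28.61503, -68.24004
5. 0.15068, 130.11337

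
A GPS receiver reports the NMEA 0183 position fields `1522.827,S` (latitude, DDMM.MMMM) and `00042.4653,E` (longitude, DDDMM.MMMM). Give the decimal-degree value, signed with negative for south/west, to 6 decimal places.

Lat: split at 2 digits → 15° and 22.827′; 15 + 22.827/60 = 15.3804500
hemisphere S, so the sign is −
Lon: degrees = first 3 digits = 0, minutes = 42.4653; 0 + 42.4653/60 = 0.7077550
E → positive

-15.380450, 0.707755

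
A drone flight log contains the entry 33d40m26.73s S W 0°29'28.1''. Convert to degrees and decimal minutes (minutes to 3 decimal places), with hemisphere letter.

33° 40.446′ S, 0° 29.468′ W

Lat: 40 + 26.73/60 = 40.44550′
Longitude: 29 + 28.1/60 = 29.46833′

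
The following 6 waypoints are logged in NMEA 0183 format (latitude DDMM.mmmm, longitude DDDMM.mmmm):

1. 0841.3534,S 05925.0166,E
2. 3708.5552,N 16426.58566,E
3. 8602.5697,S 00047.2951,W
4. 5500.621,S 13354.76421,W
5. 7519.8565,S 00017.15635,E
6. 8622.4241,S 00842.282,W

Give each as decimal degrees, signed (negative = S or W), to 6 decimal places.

Point 1:
  φ: degrees = first 2 digits = 8, minutes = 41.3534; 8 + 41.3534/60 = 8.6892233
  S ⇒ negate
  Longitude: split at 3 digits → 059° and 25.0166′; 59 + 25.0166/60 = 59.4169433
  E ⇒ keep positive
Point 2:
  φ: split at 2 digits → 37° and 8.5552′; 37 + 8.5552/60 = 37.1425867
  N → positive
  Lon: degrees = first 3 digits = 164, minutes = 26.58566; 164 + 26.58566/60 = 164.4430943
  E ⇒ keep positive
Point 3:
  Lat: degrees = first 2 digits = 86, minutes = 2.5697; 86 + 2.5697/60 = 86.0428283
  S ⇒ negate
  Lon: degrees = first 3 digits = 0, minutes = 47.2951; 0 + 47.2951/60 = 0.7882517
  W ⇒ negate
Point 4:
  φ: degrees = first 2 digits = 55, minutes = 0.621; 55 + 0.621/60 = 55.0103500
  S → negative
  Lon: split at 3 digits → 133° and 54.76421′; 133 + 54.76421/60 = 133.9127368
  hemisphere W, so the sign is −
Point 5:
  Lat: degrees = first 2 digits = 75, minutes = 19.8565; 75 + 19.8565/60 = 75.3309417
  S ⇒ negate
  Lon: split at 3 digits → 000° and 17.15635′; 0 + 17.15635/60 = 0.2859392
  E ⇒ keep positive
Point 6:
  φ: degrees = first 2 digits = 86, minutes = 22.4241; 86 + 22.4241/60 = 86.3737350
  hemisphere S, so the sign is −
  Longitude: degrees = first 3 digits = 8, minutes = 42.282; 8 + 42.282/60 = 8.7047000
  hemisphere W, so the sign is −

1. -8.689223, 59.416943
2. 37.142587, 164.443094
3. -86.042828, -0.788252
4. -55.010350, -133.912737
5. -75.330942, 0.285939
6. -86.373735, -8.704700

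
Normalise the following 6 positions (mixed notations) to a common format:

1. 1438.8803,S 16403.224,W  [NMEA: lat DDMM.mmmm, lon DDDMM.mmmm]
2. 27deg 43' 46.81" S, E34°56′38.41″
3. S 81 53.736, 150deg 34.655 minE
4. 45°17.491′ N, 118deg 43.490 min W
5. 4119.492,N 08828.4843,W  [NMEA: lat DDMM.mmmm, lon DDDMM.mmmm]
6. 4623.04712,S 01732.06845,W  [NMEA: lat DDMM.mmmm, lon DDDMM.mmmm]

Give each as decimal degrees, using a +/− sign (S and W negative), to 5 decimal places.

1. -14.64801, -164.05373
2. -27.72967, 34.94400
3. -81.89560, 150.57758
4. 45.29152, -118.72483
5. 41.32487, -88.47474
6. -46.38412, -17.53447

Point 1:
  Lat: split at 2 digits → 14° and 38.8803′; 14 + 38.8803/60 = 14.648005
  S → negative
  Lon: degrees = first 3 digits = 164, minutes = 3.224; 164 + 3.224/60 = 164.053733
  W ⇒ negate
Point 2:
  Lat: 27° + 43/60 + 46.81/3600 = 27 + 0.716667 + 0.013003 = 27.729669
  hemisphere S, so the sign is −
  Lon: 56′ + 38.41″ = 56.64017′; 34 + 56.64017/60 = 34.944003
  E ⇒ keep positive
Point 3:
  φ: 81 + 53.736/60 = 81.895600
  S ⇒ negate
  Longitude: 150 + 34.655/60 = 150.577583
  E → positive
Point 4:
  Lat: 17.491′ = 0.291517°; total 45.291517
  N → positive
  Lon: 118 + 43.49/60 = 118.724833
  hemisphere W, so the sign is −
Point 5:
  Lat: split at 2 digits → 41° and 19.492′; 41 + 19.492/60 = 41.324867
  N → positive
  Lon: split at 3 digits → 088° and 28.4843′; 88 + 28.4843/60 = 88.474738
  hemisphere W, so the sign is −
Point 6:
  φ: degrees = first 2 digits = 46, minutes = 23.04712; 46 + 23.04712/60 = 46.384119
  S ⇒ negate
  Longitude: degrees = first 3 digits = 17, minutes = 32.06845; 17 + 32.06845/60 = 17.534474
  W ⇒ negate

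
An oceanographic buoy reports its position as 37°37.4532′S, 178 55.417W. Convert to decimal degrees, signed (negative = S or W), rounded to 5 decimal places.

Latitude: 37.4532′ = 0.624220°; total 37.624220
S → negative
Longitude: 178 + 55.417/60 = 178.923617
hemisphere W, so the sign is −

-37.62422, -178.92362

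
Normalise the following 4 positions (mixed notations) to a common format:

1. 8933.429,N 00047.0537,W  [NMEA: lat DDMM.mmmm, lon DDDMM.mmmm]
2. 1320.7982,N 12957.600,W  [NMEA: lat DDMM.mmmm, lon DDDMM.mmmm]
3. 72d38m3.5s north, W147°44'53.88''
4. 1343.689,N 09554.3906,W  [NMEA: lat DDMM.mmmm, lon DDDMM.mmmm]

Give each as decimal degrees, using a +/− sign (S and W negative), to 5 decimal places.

1. 89.55715, -0.78423
2. 13.34664, -129.96000
3. 72.63431, -147.74830
4. 13.72815, -95.90651

Point 1:
  φ: degrees = first 2 digits = 89, minutes = 33.429; 89 + 33.429/60 = 89.557150
  N ⇒ keep positive
  λ: split at 3 digits → 000° and 47.0537′; 0 + 47.0537/60 = 0.784228
  W ⇒ negate
Point 2:
  Lat: split at 2 digits → 13° and 20.7982′; 13 + 20.7982/60 = 13.346637
  N → positive
  Longitude: degrees = first 3 digits = 129, minutes = 57.6; 129 + 57.6/60 = 129.960000
  hemisphere W, so the sign is −
Point 3:
  φ: 72° + 38/60 + 3.5/3600 = 72 + 0.633333 + 0.000972 = 72.634306
  N ⇒ keep positive
  Lon: 44′ + 53.88″ = 44.89800′; 147 + 44.89800/60 = 147.748300
  W ⇒ negate
Point 4:
  φ: split at 2 digits → 13° and 43.689′; 13 + 43.689/60 = 13.728150
  N ⇒ keep positive
  λ: degrees = first 3 digits = 95, minutes = 54.3906; 95 + 54.3906/60 = 95.906510
  hemisphere W, so the sign is −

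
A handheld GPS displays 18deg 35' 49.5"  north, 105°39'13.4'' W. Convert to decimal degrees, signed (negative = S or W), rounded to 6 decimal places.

18.597083, -105.653722

φ: 35′ + 49.5″ = 35.82500′; 18 + 35.82500/60 = 18.5970833
N ⇒ keep positive
λ: 105° + 39/60 + 13.4/3600 = 105 + 0.650000 + 0.003722 = 105.6537222
W → negative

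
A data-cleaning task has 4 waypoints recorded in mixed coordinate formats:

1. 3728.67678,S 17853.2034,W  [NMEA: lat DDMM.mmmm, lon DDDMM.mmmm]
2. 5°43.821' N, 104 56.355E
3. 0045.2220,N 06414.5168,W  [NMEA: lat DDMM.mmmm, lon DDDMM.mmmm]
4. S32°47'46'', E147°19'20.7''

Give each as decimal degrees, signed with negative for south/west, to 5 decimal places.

1. -37.47795, -178.88672
2. 5.73035, 104.93925
3. 0.75370, -64.24195
4. -32.79611, 147.32242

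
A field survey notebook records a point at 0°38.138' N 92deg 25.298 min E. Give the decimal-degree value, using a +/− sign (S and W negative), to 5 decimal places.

0.63563, 92.42163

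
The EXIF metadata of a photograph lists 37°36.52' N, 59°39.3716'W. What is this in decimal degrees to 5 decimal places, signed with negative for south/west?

Latitude: 37 + 36.52/60 = 37.608667
N → positive
λ: 39.3716′ = 0.656193°; total 59.656193
W → negative

37.60867, -59.65619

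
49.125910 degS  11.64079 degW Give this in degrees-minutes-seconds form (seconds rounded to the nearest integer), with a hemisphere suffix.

φ: whole degrees 49; 7.55460′ → 7′ and 33.28″
Longitude: whole degrees 11; 38.44740′ → 38′ and 26.84″

49°07′33″ S, 11°38′27″ W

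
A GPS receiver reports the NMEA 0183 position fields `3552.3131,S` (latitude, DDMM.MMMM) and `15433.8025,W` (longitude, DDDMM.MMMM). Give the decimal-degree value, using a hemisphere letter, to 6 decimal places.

35.871885° S, 154.563375° W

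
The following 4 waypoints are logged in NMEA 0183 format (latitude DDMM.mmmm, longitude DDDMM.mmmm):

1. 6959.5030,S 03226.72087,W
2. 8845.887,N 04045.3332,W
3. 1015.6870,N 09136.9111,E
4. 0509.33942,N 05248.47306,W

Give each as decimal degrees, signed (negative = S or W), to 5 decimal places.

Point 1:
  Latitude: degrees = first 2 digits = 69, minutes = 59.503; 69 + 59.503/60 = 69.991717
  S ⇒ negate
  Lon: degrees = first 3 digits = 32, minutes = 26.72087; 32 + 26.72087/60 = 32.445348
  W ⇒ negate
Point 2:
  Lat: split at 2 digits → 88° and 45.887′; 88 + 45.887/60 = 88.764783
  N ⇒ keep positive
  Lon: degrees = first 3 digits = 40, minutes = 45.3332; 40 + 45.3332/60 = 40.755553
  W ⇒ negate
Point 3:
  φ: split at 2 digits → 10° and 15.687′; 10 + 15.687/60 = 10.261450
  N → positive
  Longitude: split at 3 digits → 091° and 36.9111′; 91 + 36.9111/60 = 91.615185
  E ⇒ keep positive
Point 4:
  Latitude: split at 2 digits → 05° and 9.33942′; 5 + 9.33942/60 = 5.155657
  N ⇒ keep positive
  Lon: split at 3 digits → 052° and 48.47306′; 52 + 48.47306/60 = 52.807884
  W ⇒ negate

1. -69.99172, -32.44535
2. 88.76478, -40.75555
3. 10.26145, 91.61519
4. 5.15566, -52.80788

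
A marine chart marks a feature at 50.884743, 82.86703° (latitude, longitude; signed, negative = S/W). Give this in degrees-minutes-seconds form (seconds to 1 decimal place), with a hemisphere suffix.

50°53′5.1″ N, 82°52′1.3″ E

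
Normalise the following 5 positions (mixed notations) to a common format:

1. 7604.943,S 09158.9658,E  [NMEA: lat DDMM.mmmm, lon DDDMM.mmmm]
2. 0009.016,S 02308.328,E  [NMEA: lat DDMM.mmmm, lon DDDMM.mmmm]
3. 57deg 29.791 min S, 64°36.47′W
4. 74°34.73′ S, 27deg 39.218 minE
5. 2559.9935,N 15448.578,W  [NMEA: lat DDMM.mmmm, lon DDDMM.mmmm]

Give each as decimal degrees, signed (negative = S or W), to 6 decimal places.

Point 1:
  Lat: split at 2 digits → 76° and 4.943′; 76 + 4.943/60 = 76.0823833
  hemisphere S, so the sign is −
  Longitude: degrees = first 3 digits = 91, minutes = 58.9658; 91 + 58.9658/60 = 91.9827633
  E ⇒ keep positive
Point 2:
  Latitude: split at 2 digits → 00° and 9.016′; 0 + 9.016/60 = 0.1502667
  S ⇒ negate
  Longitude: degrees = first 3 digits = 23, minutes = 8.328; 23 + 8.328/60 = 23.1388000
  E ⇒ keep positive
Point 3:
  φ: 57 + 29.791/60 = 57.4965167
  S ⇒ negate
  Lon: 36.47′ = 0.607833°; total 64.6078333
  hemisphere W, so the sign is −
Point 4:
  Lat: 74 + 34.73/60 = 74.5788333
  S → negative
  Longitude: 27 + 39.218/60 = 27.6536333
  E ⇒ keep positive
Point 5:
  Latitude: degrees = first 2 digits = 25, minutes = 59.9935; 25 + 59.9935/60 = 25.9998917
  N → positive
  Longitude: degrees = first 3 digits = 154, minutes = 48.578; 154 + 48.578/60 = 154.8096333
  W ⇒ negate

1. -76.082383, 91.982763
2. -0.150267, 23.138800
3. -57.496517, -64.607833
4. -74.578833, 27.653633
5. 25.999892, -154.809633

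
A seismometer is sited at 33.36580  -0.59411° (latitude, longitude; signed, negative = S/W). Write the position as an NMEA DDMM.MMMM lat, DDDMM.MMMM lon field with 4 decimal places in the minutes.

Lat: 33° + 0.365800 × 60 = 33° 21.948000′
Longitude is negative → W; |value| = 0.594110
Lon: 0° + 0.594110 × 60 = 0° 35.646600′

3321.9480,N / 00035.6466,W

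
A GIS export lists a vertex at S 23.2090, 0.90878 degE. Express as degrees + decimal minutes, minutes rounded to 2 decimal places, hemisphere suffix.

23° 12.54′ S, 0° 54.53′ E

Latitude: minutes = (23.209000 − 23) × 60 = 12.5400
Longitude: minutes = (0.908780 − 0) × 60 = 54.5268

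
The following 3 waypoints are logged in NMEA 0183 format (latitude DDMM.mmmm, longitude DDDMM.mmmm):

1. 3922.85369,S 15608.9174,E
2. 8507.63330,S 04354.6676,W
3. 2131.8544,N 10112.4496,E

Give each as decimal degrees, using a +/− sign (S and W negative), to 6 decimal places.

1. -39.380895, 156.148623
2. -85.127222, -43.911127
3. 21.530907, 101.207493

Point 1:
  Latitude: split at 2 digits → 39° and 22.85369′; 39 + 22.85369/60 = 39.3808948
  S ⇒ negate
  λ: split at 3 digits → 156° and 8.9174′; 156 + 8.9174/60 = 156.1486233
  E ⇒ keep positive
Point 2:
  φ: split at 2 digits → 85° and 7.6333′; 85 + 7.6333/60 = 85.1272217
  S → negative
  Longitude: degrees = first 3 digits = 43, minutes = 54.6676; 43 + 54.6676/60 = 43.9111267
  W ⇒ negate
Point 3:
  Latitude: split at 2 digits → 21° and 31.8544′; 21 + 31.8544/60 = 21.5309067
  N ⇒ keep positive
  Lon: degrees = first 3 digits = 101, minutes = 12.4496; 101 + 12.4496/60 = 101.2074933
  E ⇒ keep positive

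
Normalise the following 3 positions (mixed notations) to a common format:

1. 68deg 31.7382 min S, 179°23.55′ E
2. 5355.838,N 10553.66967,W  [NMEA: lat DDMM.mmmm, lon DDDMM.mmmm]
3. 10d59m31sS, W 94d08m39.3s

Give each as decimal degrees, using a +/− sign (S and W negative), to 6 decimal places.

1. -68.528970, 179.392500
2. 53.930633, -105.894495
3. -10.991944, -94.144250

Point 1:
  Lat: 31.7382′ = 0.528970°; total 68.5289700
  S → negative
  Longitude: 179 + 23.55/60 = 179.3925000
  E → positive
Point 2:
  Lat: degrees = first 2 digits = 53, minutes = 55.838; 53 + 55.838/60 = 53.9306333
  N ⇒ keep positive
  Lon: degrees = first 3 digits = 105, minutes = 53.66967; 105 + 53.66967/60 = 105.8944945
  W → negative
Point 3:
  Latitude: 59′ + 31″ = 59.51667′; 10 + 59.51667/60 = 10.9919444
  hemisphere S, so the sign is −
  λ: 8′ + 39.3″ = 8.65500′; 94 + 8.65500/60 = 94.1442500
  W → negative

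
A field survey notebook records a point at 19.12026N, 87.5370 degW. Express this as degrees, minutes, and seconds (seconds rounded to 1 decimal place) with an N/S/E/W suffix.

19°07′12.9″ N, 87°32′13.2″ W

Latitude: whole degrees 19; 7.21560′ → 7′ and 12.936″
λ: 0.537000° → 32.22000′; 0.22000 × 60 = 13.200″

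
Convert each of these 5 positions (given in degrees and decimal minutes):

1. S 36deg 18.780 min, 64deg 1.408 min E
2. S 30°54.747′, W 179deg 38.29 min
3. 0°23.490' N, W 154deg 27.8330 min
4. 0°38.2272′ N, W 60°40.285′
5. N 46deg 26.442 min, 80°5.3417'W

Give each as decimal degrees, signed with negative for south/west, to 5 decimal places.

Point 1:
  φ: 36 + 18.78/60 = 36.313000
  hemisphere S, so the sign is −
  Lon: 1.408′ = 0.023467°; total 64.023467
  E ⇒ keep positive
Point 2:
  Lat: 30 + 54.747/60 = 30.912450
  S ⇒ negate
  Lon: 38.29′ = 0.638167°; total 179.638167
  W → negative
Point 3:
  Latitude: 0 + 23.49/60 = 0.391500
  N ⇒ keep positive
  λ: 27.833′ = 0.463883°; total 154.463883
  W → negative
Point 4:
  Lat: 0 + 38.2272/60 = 0.637120
  N → positive
  λ: 60 + 40.285/60 = 60.671417
  W → negative
Point 5:
  φ: 46 + 26.442/60 = 46.440700
  N ⇒ keep positive
  Longitude: 80 + 5.3417/60 = 80.089028
  W ⇒ negate

1. -36.31300, 64.02347
2. -30.91245, -179.63817
3. 0.39150, -154.46388
4. 0.63712, -60.67142
5. 46.44070, -80.08903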